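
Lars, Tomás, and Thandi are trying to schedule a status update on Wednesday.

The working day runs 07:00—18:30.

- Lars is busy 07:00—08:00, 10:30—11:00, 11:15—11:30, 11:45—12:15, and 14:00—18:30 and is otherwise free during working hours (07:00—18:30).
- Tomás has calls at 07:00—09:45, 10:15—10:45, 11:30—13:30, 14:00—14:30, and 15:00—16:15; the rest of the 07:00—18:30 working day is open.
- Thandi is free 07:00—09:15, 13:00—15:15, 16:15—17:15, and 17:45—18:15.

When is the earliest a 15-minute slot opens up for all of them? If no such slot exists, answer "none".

Lars free within 07:00–18:30: 08:00–10:30, 11:00–11:15, 11:30–11:45, 12:15–14:00.
Tomás free within 07:00–18:30: 09:45–10:15, 10:45–11:30, 13:30–14:00, 14:30–15:00, 16:15–18:30.
Lars ∩ Tomás: 09:45–10:15, 11:00–11:15, 13:30–14:00.
Lars ∩ Tomás ∩ Thandi: 13:30–14:00.
Windows ≥ 15 min: 13:30–14:00.
Earliest such window starts at 13:30.

13:30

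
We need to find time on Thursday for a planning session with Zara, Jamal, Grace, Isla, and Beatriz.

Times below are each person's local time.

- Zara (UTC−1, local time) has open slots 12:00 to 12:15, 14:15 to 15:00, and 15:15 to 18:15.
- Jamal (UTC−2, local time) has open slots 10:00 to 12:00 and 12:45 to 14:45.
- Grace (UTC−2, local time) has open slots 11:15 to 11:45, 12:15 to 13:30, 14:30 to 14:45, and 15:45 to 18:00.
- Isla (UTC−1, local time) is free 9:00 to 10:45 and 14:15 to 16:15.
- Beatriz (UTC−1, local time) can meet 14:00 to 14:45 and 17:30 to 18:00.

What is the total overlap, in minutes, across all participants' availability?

Zara → UTC: 13:00–13:15, 15:15–16:00, 16:15–19:15.
Jamal → UTC: 12:00–14:00, 14:45–16:45.
Grace → UTC: 13:15–13:45, 14:15–15:30, 16:30–16:45, 17:45–20:00.
Isla → UTC: 10:00–11:45, 15:15–17:15.
Beatriz → UTC: 15:00–15:45, 18:30–19:00.
Zara ∩ Jamal: 13:00–13:15, 15:15–16:00, 16:15–16:45.
Zara ∩ Jamal ∩ Grace: 15:15–15:30, 16:30–16:45.
Zara ∩ Jamal ∩ Grace ∩ Isla: 15:15–15:30, 16:30–16:45.
Zara ∩ Jamal ∩ Grace ∩ Isla ∩ Beatriz: 15:15–15:30.
Total common minutes: 15.

15 minutes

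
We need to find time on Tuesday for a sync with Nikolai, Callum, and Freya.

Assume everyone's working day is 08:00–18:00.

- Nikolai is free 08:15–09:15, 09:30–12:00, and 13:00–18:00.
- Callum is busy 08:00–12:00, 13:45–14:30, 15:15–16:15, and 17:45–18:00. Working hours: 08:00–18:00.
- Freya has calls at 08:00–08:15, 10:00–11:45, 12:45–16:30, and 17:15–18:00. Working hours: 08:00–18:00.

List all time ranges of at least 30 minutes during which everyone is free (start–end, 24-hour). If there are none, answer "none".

16:30–17:15

Callum free within 08:00–18:00: 12:00–13:45, 14:30–15:15, 16:15–17:45.
Freya free within 08:00–18:00: 08:15–10:00, 11:45–12:45, 16:30–17:15.
Nikolai ∩ Callum: 13:00–13:45, 14:30–15:15, 16:15–17:45.
Nikolai ∩ Callum ∩ Freya: 16:30–17:15.
Windows ≥ 30 min: 16:30–17:15.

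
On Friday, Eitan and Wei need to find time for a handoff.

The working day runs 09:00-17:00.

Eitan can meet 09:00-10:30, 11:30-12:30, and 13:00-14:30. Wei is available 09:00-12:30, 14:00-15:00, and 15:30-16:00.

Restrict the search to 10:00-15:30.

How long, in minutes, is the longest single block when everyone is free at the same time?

60 minutes

Eitan ∩ Wei: 09:00–10:30, 11:30–12:30, 14:00–14:30.
Restricted to 10:00–15:30: 10:00–10:30, 11:30–12:30, 14:00–14:30.
Common window lengths: 30, 60, 30 min; longest is 60.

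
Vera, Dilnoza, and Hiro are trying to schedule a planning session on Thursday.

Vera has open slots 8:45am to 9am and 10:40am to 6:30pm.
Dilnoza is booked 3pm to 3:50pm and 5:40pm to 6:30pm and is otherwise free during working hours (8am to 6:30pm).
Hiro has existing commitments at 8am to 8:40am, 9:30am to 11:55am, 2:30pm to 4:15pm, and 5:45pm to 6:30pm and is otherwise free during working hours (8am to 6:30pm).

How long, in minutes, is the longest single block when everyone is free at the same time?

Dilnoza free within 08:00–18:30: 08:00–15:00, 15:50–17:40.
Hiro free within 08:00–18:30: 08:40–09:30, 11:55–14:30, 16:15–17:45.
Vera ∩ Dilnoza: 08:45–09:00, 10:40–15:00, 15:50–17:40.
Vera ∩ Dilnoza ∩ Hiro: 08:45–09:00, 11:55–14:30, 16:15–17:40.
Common window lengths: 15, 155, 85 min; longest is 155.

155 minutes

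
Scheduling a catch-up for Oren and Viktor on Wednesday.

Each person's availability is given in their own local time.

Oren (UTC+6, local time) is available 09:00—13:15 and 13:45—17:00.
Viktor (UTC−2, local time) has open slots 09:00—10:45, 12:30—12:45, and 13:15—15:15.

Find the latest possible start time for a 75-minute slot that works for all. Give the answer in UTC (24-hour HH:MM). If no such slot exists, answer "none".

none

Oren → UTC: 03:00–07:15, 07:45–11:00.
Viktor → UTC: 11:00–12:45, 14:30–14:45, 15:15–17:15.
Oren ∩ Viktor: (none).
Windows ≥ 75 min: (none).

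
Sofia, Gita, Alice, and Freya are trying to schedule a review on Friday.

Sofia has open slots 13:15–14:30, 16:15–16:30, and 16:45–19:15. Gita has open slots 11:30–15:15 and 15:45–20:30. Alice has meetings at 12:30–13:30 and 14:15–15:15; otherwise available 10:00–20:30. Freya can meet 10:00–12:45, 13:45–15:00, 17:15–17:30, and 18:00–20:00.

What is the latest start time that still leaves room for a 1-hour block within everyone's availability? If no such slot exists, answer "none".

18:15

Alice free within 10:00–20:30: 10:00–12:30, 13:30–14:15, 15:15–20:30.
Sofia ∩ Gita: 13:15–14:30, 16:15–16:30, 16:45–19:15.
Sofia ∩ Gita ∩ Alice: 13:30–14:15, 16:15–16:30, 16:45–19:15.
Sofia ∩ Gita ∩ Alice ∩ Freya: 13:45–14:15, 17:15–17:30, 18:00–19:15.
Windows ≥ 60 min: 18:00–19:15.
Latest start in the last window 18:00–19:15 is 19:15 − 60 min = 18:15.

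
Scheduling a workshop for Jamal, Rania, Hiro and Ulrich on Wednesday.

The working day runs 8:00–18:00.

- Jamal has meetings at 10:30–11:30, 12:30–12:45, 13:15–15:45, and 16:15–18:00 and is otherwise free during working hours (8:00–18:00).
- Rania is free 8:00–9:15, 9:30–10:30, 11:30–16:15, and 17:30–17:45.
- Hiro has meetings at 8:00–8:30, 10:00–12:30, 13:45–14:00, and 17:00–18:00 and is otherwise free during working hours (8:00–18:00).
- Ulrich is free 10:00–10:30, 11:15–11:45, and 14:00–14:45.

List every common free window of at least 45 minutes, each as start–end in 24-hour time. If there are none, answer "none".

Jamal free within 08:00–18:00: 08:00–10:30, 11:30–12:30, 12:45–13:15, 15:45–16:15.
Hiro free within 08:00–18:00: 08:30–10:00, 12:30–13:45, 14:00–17:00.
Jamal ∩ Rania: 08:00–09:15, 09:30–10:30, 11:30–12:30, 12:45–13:15, 15:45–16:15.
Jamal ∩ Rania ∩ Hiro: 08:30–09:15, 09:30–10:00, 12:45–13:15, 15:45–16:15.
Jamal ∩ Rania ∩ Hiro ∩ Ulrich: (none).
Windows ≥ 45 min: (none).

none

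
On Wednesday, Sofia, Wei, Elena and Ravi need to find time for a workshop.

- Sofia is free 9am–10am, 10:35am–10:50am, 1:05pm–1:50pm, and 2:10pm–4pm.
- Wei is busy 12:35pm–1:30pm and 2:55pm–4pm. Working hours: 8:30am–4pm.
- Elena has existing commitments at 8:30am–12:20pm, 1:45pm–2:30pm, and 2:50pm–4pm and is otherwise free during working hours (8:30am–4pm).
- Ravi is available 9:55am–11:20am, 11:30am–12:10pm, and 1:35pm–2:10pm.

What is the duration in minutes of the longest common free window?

Wei free within 08:30–16:00: 08:30–12:35, 13:30–14:55.
Elena free within 08:30–16:00: 12:20–13:45, 14:30–14:50.
Sofia ∩ Wei: 09:00–10:00, 10:35–10:50, 13:30–13:50, 14:10–14:55.
Sofia ∩ Wei ∩ Elena: 13:30–13:45, 14:30–14:50.
Sofia ∩ Wei ∩ Elena ∩ Ravi: 13:35–13:45.
Single common window of 10 minutes.

10 minutes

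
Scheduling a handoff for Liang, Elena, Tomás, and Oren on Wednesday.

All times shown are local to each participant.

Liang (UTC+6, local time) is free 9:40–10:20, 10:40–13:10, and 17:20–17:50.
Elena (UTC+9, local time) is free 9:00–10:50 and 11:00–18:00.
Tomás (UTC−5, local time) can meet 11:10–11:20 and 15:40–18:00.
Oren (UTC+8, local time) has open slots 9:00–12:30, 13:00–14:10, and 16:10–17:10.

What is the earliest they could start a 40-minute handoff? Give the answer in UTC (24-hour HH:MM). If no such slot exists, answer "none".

Liang → UTC: 03:40–04:20, 04:40–07:10, 11:20–11:50.
Elena → UTC: 00:00–01:50, 02:00–09:00.
Tomás → UTC: 16:10–16:20, 20:40–23:00.
Oren → UTC: 01:00–04:30, 05:00–06:10, 08:10–09:10.
Liang ∩ Elena: 03:40–04:20, 04:40–07:10.
Liang ∩ Elena ∩ Tomás: (none).
Liang ∩ Elena ∩ Tomás ∩ Oren: (none).
Windows ≥ 40 min: (none).

none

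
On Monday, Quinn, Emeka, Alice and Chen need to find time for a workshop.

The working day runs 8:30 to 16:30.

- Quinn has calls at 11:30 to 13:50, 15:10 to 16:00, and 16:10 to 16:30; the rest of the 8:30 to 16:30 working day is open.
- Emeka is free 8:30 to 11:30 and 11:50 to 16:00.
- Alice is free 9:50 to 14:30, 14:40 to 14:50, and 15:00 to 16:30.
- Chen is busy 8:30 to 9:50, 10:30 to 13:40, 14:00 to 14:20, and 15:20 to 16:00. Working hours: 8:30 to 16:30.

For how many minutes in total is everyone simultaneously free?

80 minutes

Quinn free within 08:30–16:30: 08:30–11:30, 13:50–15:10, 16:00–16:10.
Chen free within 08:30–16:30: 09:50–10:30, 13:40–14:00, 14:20–15:20, 16:00–16:30.
Quinn ∩ Emeka: 08:30–11:30, 13:50–15:10.
Quinn ∩ Emeka ∩ Alice: 09:50–11:30, 13:50–14:30, 14:40–14:50, 15:00–15:10.
Quinn ∩ Emeka ∩ Alice ∩ Chen: 09:50–10:30, 13:50–14:00, 14:20–14:30, 14:40–14:50, 15:00–15:10.
Total common minutes: 40 + 10 + 10 + 10 + 10 = 80.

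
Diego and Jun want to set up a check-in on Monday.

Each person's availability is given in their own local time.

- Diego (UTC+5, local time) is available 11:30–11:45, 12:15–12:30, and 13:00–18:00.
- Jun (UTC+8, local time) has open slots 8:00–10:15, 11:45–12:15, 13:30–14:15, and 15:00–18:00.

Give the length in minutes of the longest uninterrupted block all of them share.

Diego → UTC: 06:30–06:45, 07:15–07:30, 08:00–13:00.
Jun → UTC: 00:00–02:15, 03:45–04:15, 05:30–06:15, 07:00–10:00.
Diego ∩ Jun: 07:15–07:30, 08:00–10:00.
Common window lengths: 15, 120 min; longest is 120.

120 minutes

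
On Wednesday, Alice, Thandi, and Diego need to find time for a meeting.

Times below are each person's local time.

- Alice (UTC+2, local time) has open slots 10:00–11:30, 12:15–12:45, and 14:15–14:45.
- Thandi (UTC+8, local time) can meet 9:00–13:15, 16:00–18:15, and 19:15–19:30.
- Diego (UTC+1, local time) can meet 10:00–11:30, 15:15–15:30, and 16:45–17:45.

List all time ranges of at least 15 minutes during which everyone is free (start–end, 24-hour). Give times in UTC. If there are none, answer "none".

09:00–09:30

Alice → UTC: 08:00–09:30, 10:15–10:45, 12:15–12:45.
Thandi → UTC: 01:00–05:15, 08:00–10:15, 11:15–11:30.
Diego → UTC: 09:00–10:30, 14:15–14:30, 15:45–16:45.
Alice ∩ Thandi: 08:00–09:30.
Alice ∩ Thandi ∩ Diego: 09:00–09:30.
Windows ≥ 15 min: 09:00–09:30.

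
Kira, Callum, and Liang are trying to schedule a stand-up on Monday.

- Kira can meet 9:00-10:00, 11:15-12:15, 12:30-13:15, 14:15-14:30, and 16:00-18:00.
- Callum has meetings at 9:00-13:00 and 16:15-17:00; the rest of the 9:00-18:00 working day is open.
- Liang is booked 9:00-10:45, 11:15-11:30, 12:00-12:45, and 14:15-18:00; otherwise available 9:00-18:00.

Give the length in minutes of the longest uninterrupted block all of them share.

Callum free within 09:00–18:00: 13:00–16:15, 17:00–18:00.
Liang free within 09:00–18:00: 10:45–11:15, 11:30–12:00, 12:45–14:15.
Kira ∩ Callum: 13:00–13:15, 14:15–14:30, 16:00–16:15, 17:00–18:00.
Kira ∩ Callum ∩ Liang: 13:00–13:15.
Single common window of 15 minutes.

15 minutes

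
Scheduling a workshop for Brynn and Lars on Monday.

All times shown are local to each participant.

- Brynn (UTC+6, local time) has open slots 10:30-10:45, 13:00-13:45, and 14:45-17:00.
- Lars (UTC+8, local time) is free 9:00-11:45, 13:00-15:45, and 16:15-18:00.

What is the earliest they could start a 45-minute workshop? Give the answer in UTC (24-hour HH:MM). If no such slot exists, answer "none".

Brynn → UTC: 04:30–04:45, 07:00–07:45, 08:45–11:00.
Lars → UTC: 01:00–03:45, 05:00–07:45, 08:15–10:00.
Brynn ∩ Lars: 07:00–07:45, 08:45–10:00.
Windows ≥ 45 min: 07:00–07:45, 08:45–10:00.
Earliest such window starts at 07:00.

07:00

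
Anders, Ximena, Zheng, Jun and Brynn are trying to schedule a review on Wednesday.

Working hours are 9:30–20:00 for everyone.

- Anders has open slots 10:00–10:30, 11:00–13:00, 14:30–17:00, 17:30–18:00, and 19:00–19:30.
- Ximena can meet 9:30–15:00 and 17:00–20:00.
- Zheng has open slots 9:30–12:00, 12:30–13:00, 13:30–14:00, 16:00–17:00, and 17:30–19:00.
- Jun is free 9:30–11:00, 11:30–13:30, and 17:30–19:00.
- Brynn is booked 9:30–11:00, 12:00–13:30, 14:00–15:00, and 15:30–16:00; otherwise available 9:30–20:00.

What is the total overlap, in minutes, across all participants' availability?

60 minutes

Brynn free within 09:30–20:00: 11:00–12:00, 13:30–14:00, 15:00–15:30, 16:00–20:00.
Anders ∩ Ximena: 10:00–10:30, 11:00–13:00, 14:30–15:00, 17:30–18:00, 19:00–19:30.
Anders ∩ Ximena ∩ Zheng: 10:00–10:30, 11:00–12:00, 12:30–13:00, 17:30–18:00.
Anders ∩ Ximena ∩ Zheng ∩ Jun: 10:00–10:30, 11:30–12:00, 12:30–13:00, 17:30–18:00.
Anders ∩ Ximena ∩ Zheng ∩ Jun ∩ Brynn: 11:30–12:00, 17:30–18:00.
Total common minutes: 30 + 30 = 60.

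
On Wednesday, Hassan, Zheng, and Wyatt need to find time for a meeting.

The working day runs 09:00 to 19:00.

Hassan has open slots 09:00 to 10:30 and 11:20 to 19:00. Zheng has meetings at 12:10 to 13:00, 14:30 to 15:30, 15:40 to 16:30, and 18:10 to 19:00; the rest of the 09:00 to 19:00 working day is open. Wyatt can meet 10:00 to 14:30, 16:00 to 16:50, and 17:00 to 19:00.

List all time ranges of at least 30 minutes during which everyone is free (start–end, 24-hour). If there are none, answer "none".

10:00–10:30, 11:20–12:10, 13:00–14:30, 17:00–18:10

Zheng free within 09:00–19:00: 09:00–12:10, 13:00–14:30, 15:30–15:40, 16:30–18:10.
Hassan ∩ Zheng: 09:00–10:30, 11:20–12:10, 13:00–14:30, 15:30–15:40, 16:30–18:10.
Hassan ∩ Zheng ∩ Wyatt: 10:00–10:30, 11:20–12:10, 13:00–14:30, 16:30–16:50, 17:00–18:10.
Windows ≥ 30 min: 10:00–10:30, 11:20–12:10, 13:00–14:30, 17:00–18:10.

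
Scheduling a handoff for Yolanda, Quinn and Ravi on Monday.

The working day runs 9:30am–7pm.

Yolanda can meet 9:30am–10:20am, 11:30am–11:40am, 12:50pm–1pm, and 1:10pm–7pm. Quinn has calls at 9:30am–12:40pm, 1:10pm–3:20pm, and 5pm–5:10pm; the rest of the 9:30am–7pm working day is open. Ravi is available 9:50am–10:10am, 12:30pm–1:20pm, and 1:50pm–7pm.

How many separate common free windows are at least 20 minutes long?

2

Quinn free within 09:30–19:00: 12:40–13:10, 15:20–17:00, 17:10–19:00.
Yolanda ∩ Quinn: 12:50–13:00, 15:20–17:00, 17:10–19:00.
Yolanda ∩ Quinn ∩ Ravi: 12:50–13:00, 15:20–17:00, 17:10–19:00.
Windows ≥ 20 min: 15:20–17:00, 17:10–19:00.
That's 2 windows.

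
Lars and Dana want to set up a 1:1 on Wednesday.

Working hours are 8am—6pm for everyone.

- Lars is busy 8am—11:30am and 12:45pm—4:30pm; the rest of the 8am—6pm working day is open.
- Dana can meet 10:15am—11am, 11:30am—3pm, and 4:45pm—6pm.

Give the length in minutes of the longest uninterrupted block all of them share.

75 minutes

Lars free within 08:00–18:00: 11:30–12:45, 16:30–18:00.
Lars ∩ Dana: 11:30–12:45, 16:45–18:00.
Common window lengths: 75, 75 min; longest is 75.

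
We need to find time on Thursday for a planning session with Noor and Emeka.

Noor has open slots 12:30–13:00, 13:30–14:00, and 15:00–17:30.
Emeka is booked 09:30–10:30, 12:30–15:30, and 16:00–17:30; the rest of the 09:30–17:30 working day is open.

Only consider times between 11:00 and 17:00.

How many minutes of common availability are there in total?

30 minutes

Emeka free within 09:30–17:30: 10:30–12:30, 15:30–16:00.
Noor ∩ Emeka: 15:30–16:00.
Restricted to 11:00–17:00: 15:30–16:00.
Total common minutes: 30.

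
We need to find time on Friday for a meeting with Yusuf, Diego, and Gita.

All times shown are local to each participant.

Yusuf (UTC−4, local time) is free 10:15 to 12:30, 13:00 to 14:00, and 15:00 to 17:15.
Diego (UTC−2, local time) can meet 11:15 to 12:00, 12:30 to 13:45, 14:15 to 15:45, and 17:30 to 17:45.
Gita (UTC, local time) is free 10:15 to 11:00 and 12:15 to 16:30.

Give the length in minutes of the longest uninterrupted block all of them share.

Yusuf → UTC: 14:15–16:30, 17:00–18:00, 19:00–21:15.
Diego → UTC: 13:15–14:00, 14:30–15:45, 16:15–17:45, 19:30–19:45.
Gita → UTC: 10:15–11:00, 12:15–16:30.
Yusuf ∩ Diego: 14:30–15:45, 16:15–16:30, 17:00–17:45, 19:30–19:45.
Yusuf ∩ Diego ∩ Gita: 14:30–15:45, 16:15–16:30.
Common window lengths: 75, 15 min; longest is 75.

75 minutes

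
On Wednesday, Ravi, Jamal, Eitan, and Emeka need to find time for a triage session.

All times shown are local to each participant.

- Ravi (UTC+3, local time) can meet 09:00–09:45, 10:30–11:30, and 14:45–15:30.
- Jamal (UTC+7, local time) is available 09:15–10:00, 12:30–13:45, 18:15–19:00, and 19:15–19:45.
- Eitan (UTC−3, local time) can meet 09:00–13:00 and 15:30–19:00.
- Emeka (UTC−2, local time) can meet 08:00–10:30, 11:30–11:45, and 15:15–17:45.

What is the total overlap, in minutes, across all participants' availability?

Ravi → UTC: 06:00–06:45, 07:30–08:30, 11:45–12:30.
Jamal → UTC: 02:15–03:00, 05:30–06:45, 11:15–12:00, 12:15–12:45.
Eitan → UTC: 12:00–16:00, 18:30–22:00.
Emeka → UTC: 10:00–12:30, 13:30–13:45, 17:15–19:45.
Ravi ∩ Jamal: 06:00–06:45, 11:45–12:00, 12:15–12:30.
Ravi ∩ Jamal ∩ Eitan: 12:15–12:30.
Ravi ∩ Jamal ∩ Eitan ∩ Emeka: 12:15–12:30.
Total common minutes: 15.

15 minutes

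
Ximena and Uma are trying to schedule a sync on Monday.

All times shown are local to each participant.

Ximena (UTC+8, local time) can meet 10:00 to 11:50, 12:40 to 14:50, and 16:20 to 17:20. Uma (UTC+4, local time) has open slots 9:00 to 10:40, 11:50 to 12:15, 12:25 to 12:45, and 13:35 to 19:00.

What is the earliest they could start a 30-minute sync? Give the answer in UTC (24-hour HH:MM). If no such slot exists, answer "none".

05:00

Ximena → UTC: 02:00–03:50, 04:40–06:50, 08:20–09:20.
Uma → UTC: 05:00–06:40, 07:50–08:15, 08:25–08:45, 09:35–15:00.
Ximena ∩ Uma: 05:00–06:40, 08:25–08:45.
Windows ≥ 30 min: 05:00–06:40.
Earliest such window starts at 05:00.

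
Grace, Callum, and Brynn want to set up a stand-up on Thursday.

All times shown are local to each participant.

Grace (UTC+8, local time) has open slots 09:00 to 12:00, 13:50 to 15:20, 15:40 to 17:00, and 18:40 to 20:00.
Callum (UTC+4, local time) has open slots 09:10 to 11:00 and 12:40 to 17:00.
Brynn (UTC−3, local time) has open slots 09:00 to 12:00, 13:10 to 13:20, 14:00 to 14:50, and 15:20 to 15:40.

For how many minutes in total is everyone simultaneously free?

0 minutes

Grace → UTC: 01:00–04:00, 05:50–07:20, 07:40–09:00, 10:40–12:00.
Callum → UTC: 05:10–07:00, 08:40–13:00.
Brynn → UTC: 12:00–15:00, 16:10–16:20, 17:00–17:50, 18:20–18:40.
Grace ∩ Callum: 05:50–07:00, 08:40–09:00, 10:40–12:00.
Grace ∩ Callum ∩ Brynn: (none).
Total common minutes: 0.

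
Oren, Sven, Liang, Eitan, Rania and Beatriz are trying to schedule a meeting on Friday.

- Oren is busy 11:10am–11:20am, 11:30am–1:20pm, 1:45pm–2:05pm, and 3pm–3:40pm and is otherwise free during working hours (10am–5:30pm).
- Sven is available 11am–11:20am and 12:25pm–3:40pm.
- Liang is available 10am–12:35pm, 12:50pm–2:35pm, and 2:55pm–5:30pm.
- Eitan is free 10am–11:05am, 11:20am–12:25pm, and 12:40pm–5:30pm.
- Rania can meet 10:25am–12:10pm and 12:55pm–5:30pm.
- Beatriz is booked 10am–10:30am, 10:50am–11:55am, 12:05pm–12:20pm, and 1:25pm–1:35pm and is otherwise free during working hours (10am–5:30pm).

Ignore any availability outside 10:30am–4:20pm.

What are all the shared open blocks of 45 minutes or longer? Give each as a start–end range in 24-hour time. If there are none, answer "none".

none

Oren free within 10:00–17:30: 10:00–11:10, 11:20–11:30, 13:20–13:45, 14:05–15:00, 15:40–17:30.
Beatriz free within 10:00–17:30: 10:30–10:50, 11:55–12:05, 12:20–13:25, 13:35–17:30.
Oren ∩ Sven: 11:00–11:10, 13:20–13:45, 14:05–15:00.
Oren ∩ Sven ∩ Liang: 11:00–11:10, 13:20–13:45, 14:05–14:35, 14:55–15:00.
Oren ∩ Sven ∩ Liang ∩ Eitan: 11:00–11:05, 13:20–13:45, 14:05–14:35, 14:55–15:00.
Oren ∩ Sven ∩ Liang ∩ Eitan ∩ Rania: 11:00–11:05, 13:20–13:45, 14:05–14:35, 14:55–15:00.
Oren ∩ Sven ∩ Liang ∩ Eitan ∩ Rania ∩ Beatriz: 13:20–13:25, 13:35–13:45, 14:05–14:35, 14:55–15:00.
Restricted to 10:30–16:20: 13:20–13:25, 13:35–13:45, 14:05–14:35, 14:55–15:00.
Windows ≥ 45 min: (none).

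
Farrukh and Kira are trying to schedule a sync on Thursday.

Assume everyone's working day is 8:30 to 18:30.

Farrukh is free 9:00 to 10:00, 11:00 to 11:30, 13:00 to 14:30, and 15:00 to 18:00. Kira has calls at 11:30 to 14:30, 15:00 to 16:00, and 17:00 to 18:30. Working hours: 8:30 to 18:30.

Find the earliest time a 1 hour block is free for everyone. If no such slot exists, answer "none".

09:00

Kira free within 08:30–18:30: 08:30–11:30, 14:30–15:00, 16:00–17:00.
Farrukh ∩ Kira: 09:00–10:00, 11:00–11:30, 16:00–17:00.
Windows ≥ 60 min: 09:00–10:00, 16:00–17:00.
Earliest such window starts at 09:00.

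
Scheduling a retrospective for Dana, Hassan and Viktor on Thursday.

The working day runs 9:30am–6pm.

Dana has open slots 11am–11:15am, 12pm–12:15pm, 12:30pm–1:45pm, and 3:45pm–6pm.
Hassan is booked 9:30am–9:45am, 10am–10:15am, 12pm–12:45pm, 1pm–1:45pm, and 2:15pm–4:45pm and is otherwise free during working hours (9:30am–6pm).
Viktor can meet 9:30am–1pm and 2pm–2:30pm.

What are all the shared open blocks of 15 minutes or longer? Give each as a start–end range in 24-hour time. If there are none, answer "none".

11:00–11:15, 12:45–13:00

Hassan free within 09:30–18:00: 09:45–10:00, 10:15–12:00, 12:45–13:00, 13:45–14:15, 16:45–18:00.
Dana ∩ Hassan: 11:00–11:15, 12:45–13:00, 16:45–18:00.
Dana ∩ Hassan ∩ Viktor: 11:00–11:15, 12:45–13:00.
Windows ≥ 15 min: 11:00–11:15, 12:45–13:00.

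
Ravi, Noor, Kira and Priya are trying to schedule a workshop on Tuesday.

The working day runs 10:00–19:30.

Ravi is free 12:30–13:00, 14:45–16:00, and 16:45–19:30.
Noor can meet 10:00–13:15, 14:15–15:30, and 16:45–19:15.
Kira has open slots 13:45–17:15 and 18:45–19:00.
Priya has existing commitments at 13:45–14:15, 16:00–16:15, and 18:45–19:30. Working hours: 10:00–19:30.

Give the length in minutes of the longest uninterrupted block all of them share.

Priya free within 10:00–19:30: 10:00–13:45, 14:15–16:00, 16:15–18:45.
Ravi ∩ Noor: 12:30–13:00, 14:45–15:30, 16:45–19:15.
Ravi ∩ Noor ∩ Kira: 14:45–15:30, 16:45–17:15, 18:45–19:00.
Ravi ∩ Noor ∩ Kira ∩ Priya: 14:45–15:30, 16:45–17:15.
Common window lengths: 45, 30 min; longest is 45.

45 minutes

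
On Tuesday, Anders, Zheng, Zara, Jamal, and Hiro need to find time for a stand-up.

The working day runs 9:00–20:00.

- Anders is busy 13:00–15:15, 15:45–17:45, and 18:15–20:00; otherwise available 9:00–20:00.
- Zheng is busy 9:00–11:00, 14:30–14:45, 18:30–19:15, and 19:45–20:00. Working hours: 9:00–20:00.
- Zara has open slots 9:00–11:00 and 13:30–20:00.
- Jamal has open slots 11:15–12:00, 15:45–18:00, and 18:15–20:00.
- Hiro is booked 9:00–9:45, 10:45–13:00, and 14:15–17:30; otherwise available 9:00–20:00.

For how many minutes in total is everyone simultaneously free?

15 minutes

Anders free within 09:00–20:00: 09:00–13:00, 15:15–15:45, 17:45–18:15.
Zheng free within 09:00–20:00: 11:00–14:30, 14:45–18:30, 19:15–19:45.
Hiro free within 09:00–20:00: 09:45–10:45, 13:00–14:15, 17:30–20:00.
Anders ∩ Zheng: 11:00–13:00, 15:15–15:45, 17:45–18:15.
Anders ∩ Zheng ∩ Zara: 15:15–15:45, 17:45–18:15.
Anders ∩ Zheng ∩ Zara ∩ Jamal: 17:45–18:00.
Anders ∩ Zheng ∩ Zara ∩ Jamal ∩ Hiro: 17:45–18:00.
Total common minutes: 15.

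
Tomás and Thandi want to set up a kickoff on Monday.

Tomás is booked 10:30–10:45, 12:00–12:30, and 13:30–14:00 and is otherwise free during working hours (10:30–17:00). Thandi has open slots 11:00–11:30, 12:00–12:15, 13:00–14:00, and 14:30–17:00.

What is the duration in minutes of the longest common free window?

Tomás free within 10:30–17:00: 10:45–12:00, 12:30–13:30, 14:00–17:00.
Tomás ∩ Thandi: 11:00–11:30, 13:00–13:30, 14:30–17:00.
Common window lengths: 30, 30, 150 min; longest is 150.

150 minutes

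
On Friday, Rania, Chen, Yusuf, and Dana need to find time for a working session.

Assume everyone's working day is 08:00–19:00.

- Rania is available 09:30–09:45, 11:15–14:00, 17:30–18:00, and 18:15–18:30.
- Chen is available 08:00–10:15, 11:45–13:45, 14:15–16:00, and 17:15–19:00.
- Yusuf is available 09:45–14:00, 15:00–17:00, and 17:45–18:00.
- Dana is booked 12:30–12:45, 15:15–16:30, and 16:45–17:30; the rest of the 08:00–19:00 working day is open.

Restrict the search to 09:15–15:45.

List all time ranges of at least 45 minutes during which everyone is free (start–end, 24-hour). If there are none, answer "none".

11:45–12:30, 12:45–13:45

Dana free within 08:00–19:00: 08:00–12:30, 12:45–15:15, 16:30–16:45, 17:30–19:00.
Rania ∩ Chen: 09:30–09:45, 11:45–13:45, 17:30–18:00, 18:15–18:30.
Rania ∩ Chen ∩ Yusuf: 11:45–13:45, 17:45–18:00.
Rania ∩ Chen ∩ Yusuf ∩ Dana: 11:45–12:30, 12:45–13:45, 17:45–18:00.
Restricted to 09:15–15:45: 11:45–12:30, 12:45–13:45.
Windows ≥ 45 min: 11:45–12:30, 12:45–13:45.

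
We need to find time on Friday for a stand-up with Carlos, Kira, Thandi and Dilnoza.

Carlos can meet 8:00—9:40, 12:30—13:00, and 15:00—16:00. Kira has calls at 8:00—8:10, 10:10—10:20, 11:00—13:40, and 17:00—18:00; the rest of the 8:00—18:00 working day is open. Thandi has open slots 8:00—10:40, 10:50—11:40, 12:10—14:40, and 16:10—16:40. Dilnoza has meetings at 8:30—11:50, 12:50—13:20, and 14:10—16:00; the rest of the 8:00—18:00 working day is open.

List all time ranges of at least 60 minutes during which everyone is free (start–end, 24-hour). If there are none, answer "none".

none

Kira free within 08:00–18:00: 08:10–10:10, 10:20–11:00, 13:40–17:00.
Dilnoza free within 08:00–18:00: 08:00–08:30, 11:50–12:50, 13:20–14:10, 16:00–18:00.
Carlos ∩ Kira: 08:10–09:40, 15:00–16:00.
Carlos ∩ Kira ∩ Thandi: 08:10–09:40.
Carlos ∩ Kira ∩ Thandi ∩ Dilnoza: 08:10–08:30.
Windows ≥ 60 min: (none).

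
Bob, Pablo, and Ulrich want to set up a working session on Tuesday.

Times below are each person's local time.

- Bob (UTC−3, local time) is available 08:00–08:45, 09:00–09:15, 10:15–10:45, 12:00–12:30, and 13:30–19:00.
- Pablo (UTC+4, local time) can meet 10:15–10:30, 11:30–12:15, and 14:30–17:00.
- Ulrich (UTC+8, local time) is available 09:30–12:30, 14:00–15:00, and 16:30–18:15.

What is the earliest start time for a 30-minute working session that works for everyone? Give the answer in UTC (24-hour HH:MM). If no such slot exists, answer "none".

none

Bob → UTC: 11:00–11:45, 12:00–12:15, 13:15–13:45, 15:00–15:30, 16:30–22:00.
Pablo → UTC: 06:15–06:30, 07:30–08:15, 10:30–13:00.
Ulrich → UTC: 01:30–04:30, 06:00–07:00, 08:30–10:15.
Bob ∩ Pablo: 11:00–11:45, 12:00–12:15.
Bob ∩ Pablo ∩ Ulrich: (none).
Windows ≥ 30 min: (none).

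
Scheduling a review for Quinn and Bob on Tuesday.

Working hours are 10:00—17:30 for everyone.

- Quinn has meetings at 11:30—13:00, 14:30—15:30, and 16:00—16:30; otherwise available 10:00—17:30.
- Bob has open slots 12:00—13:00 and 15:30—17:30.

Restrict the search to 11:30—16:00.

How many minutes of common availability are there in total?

Quinn free within 10:00–17:30: 10:00–11:30, 13:00–14:30, 15:30–16:00, 16:30–17:30.
Quinn ∩ Bob: 15:30–16:00, 16:30–17:30.
Restricted to 11:30–16:00: 15:30–16:00.
Total common minutes: 30.

30 minutes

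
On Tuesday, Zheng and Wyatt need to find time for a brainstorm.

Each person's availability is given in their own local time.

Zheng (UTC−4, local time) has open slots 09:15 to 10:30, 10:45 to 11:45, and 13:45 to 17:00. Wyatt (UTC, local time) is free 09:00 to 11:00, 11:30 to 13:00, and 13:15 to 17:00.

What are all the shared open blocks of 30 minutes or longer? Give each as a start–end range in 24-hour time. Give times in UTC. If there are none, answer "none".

13:15–14:30, 14:45–15:45

Zheng → UTC: 13:15–14:30, 14:45–15:45, 17:45–21:00.
Wyatt → UTC: 09:00–11:00, 11:30–13:00, 13:15–17:00.
Zheng ∩ Wyatt: 13:15–14:30, 14:45–15:45.
Windows ≥ 30 min: 13:15–14:30, 14:45–15:45.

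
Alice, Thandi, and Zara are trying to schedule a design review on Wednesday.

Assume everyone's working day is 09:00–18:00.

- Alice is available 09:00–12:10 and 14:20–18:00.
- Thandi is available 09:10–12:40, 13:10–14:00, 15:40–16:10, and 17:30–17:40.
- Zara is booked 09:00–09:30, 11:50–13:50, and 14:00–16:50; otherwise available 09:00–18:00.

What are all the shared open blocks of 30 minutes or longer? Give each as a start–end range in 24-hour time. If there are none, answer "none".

Zara free within 09:00–18:00: 09:30–11:50, 13:50–14:00, 16:50–18:00.
Alice ∩ Thandi: 09:10–12:10, 15:40–16:10, 17:30–17:40.
Alice ∩ Thandi ∩ Zara: 09:30–11:50, 17:30–17:40.
Windows ≥ 30 min: 09:30–11:50.

09:30–11:50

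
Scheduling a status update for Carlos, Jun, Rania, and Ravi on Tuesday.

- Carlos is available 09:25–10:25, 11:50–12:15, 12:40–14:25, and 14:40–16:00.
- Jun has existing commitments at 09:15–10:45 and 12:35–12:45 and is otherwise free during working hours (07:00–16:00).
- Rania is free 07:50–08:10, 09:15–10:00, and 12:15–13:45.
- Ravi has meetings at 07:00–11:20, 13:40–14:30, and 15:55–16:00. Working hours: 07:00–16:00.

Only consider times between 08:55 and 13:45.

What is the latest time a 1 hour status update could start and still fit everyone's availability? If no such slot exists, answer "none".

none

Jun free within 07:00–16:00: 07:00–09:15, 10:45–12:35, 12:45–16:00.
Ravi free within 07:00–16:00: 11:20–13:40, 14:30–15:55.
Carlos ∩ Jun: 11:50–12:15, 12:45–14:25, 14:40–16:00.
Carlos ∩ Jun ∩ Rania: 12:45–13:45.
Carlos ∩ Jun ∩ Rania ∩ Ravi: 12:45–13:40.
Restricted to 08:55–13:45: 12:45–13:40.
Windows ≥ 60 min: (none).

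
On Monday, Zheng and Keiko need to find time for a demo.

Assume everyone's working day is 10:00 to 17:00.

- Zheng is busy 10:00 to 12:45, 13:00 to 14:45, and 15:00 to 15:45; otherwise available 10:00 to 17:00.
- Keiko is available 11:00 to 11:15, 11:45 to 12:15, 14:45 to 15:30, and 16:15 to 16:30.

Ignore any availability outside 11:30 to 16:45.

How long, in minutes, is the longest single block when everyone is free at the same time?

Zheng free within 10:00–17:00: 12:45–13:00, 14:45–15:00, 15:45–17:00.
Zheng ∩ Keiko: 14:45–15:00, 16:15–16:30.
Restricted to 11:30–16:45: 14:45–15:00, 16:15–16:30.
Common window lengths: 15, 15 min; longest is 15.

15 minutes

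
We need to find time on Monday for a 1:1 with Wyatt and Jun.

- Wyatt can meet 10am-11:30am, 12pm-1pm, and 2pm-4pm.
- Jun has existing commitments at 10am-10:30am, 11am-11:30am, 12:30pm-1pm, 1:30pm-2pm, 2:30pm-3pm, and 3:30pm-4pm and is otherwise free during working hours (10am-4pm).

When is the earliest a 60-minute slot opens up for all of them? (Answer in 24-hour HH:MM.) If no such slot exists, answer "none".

none

Jun free within 10:00–16:00: 10:30–11:00, 11:30–12:30, 13:00–13:30, 14:00–14:30, 15:00–15:30.
Wyatt ∩ Jun: 10:30–11:00, 12:00–12:30, 14:00–14:30, 15:00–15:30.
Windows ≥ 60 min: (none).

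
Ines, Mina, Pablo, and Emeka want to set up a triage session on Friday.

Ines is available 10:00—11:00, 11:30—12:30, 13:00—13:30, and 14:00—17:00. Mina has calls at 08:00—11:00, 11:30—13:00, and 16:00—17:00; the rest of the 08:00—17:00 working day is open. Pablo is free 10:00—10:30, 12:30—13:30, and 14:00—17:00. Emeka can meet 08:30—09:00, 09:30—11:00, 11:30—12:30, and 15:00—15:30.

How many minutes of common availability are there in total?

Mina free within 08:00–17:00: 11:00–11:30, 13:00–16:00.
Ines ∩ Mina: 13:00–13:30, 14:00–16:00.
Ines ∩ Mina ∩ Pablo: 13:00–13:30, 14:00–16:00.
Ines ∩ Mina ∩ Pablo ∩ Emeka: 15:00–15:30.
Total common minutes: 30.

30 minutes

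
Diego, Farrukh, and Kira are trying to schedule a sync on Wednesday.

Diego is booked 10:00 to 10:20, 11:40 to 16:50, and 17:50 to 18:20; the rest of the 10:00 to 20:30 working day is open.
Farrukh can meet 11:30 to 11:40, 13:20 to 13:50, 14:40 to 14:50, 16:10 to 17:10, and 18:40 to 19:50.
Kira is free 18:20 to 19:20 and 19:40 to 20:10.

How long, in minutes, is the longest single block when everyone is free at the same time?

Diego free within 10:00–20:30: 10:20–11:40, 16:50–17:50, 18:20–20:30.
Diego ∩ Farrukh: 11:30–11:40, 16:50–17:10, 18:40–19:50.
Diego ∩ Farrukh ∩ Kira: 18:40–19:20, 19:40–19:50.
Common window lengths: 40, 10 min; longest is 40.

40 minutes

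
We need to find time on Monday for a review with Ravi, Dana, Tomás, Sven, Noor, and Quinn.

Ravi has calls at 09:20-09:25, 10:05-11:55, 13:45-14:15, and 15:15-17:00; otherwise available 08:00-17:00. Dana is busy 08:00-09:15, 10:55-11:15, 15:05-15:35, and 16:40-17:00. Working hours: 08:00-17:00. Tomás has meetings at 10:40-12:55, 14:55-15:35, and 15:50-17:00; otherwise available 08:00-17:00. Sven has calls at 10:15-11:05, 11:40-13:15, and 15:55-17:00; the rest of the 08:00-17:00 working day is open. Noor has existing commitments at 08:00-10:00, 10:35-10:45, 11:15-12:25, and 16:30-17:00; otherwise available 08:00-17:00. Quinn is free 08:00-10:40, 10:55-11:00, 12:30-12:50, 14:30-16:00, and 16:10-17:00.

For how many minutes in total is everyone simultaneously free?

Ravi free within 08:00–17:00: 08:00–09:20, 09:25–10:05, 11:55–13:45, 14:15–15:15.
Dana free within 08:00–17:00: 09:15–10:55, 11:15–15:05, 15:35–16:40.
Tomás free within 08:00–17:00: 08:00–10:40, 12:55–14:55, 15:35–15:50.
Sven free within 08:00–17:00: 08:00–10:15, 11:05–11:40, 13:15–15:55.
Noor free within 08:00–17:00: 10:00–10:35, 10:45–11:15, 12:25–16:30.
Ravi ∩ Dana: 09:15–09:20, 09:25–10:05, 11:55–13:45, 14:15–15:05.
Ravi ∩ Dana ∩ Tomás: 09:15–09:20, 09:25–10:05, 12:55–13:45, 14:15–14:55.
Ravi ∩ Dana ∩ Tomás ∩ Sven: 09:15–09:20, 09:25–10:05, 13:15–13:45, 14:15–14:55.
Ravi ∩ Dana ∩ Tomás ∩ Sven ∩ Noor: 10:00–10:05, 13:15–13:45, 14:15–14:55.
Ravi ∩ Dana ∩ Tomás ∩ Sven ∩ Noor ∩ Quinn: 10:00–10:05, 14:30–14:55.
Total common minutes: 5 + 25 = 30.

30 minutes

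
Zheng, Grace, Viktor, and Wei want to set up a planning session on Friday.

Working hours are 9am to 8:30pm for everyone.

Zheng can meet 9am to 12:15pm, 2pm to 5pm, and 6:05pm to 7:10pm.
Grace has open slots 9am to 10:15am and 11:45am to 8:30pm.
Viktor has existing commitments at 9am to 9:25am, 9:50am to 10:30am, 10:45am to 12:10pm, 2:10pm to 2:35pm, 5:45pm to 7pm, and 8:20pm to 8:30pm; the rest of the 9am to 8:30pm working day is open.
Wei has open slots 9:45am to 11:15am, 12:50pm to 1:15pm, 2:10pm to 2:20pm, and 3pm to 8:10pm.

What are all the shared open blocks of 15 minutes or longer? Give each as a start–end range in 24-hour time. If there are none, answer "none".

15:00–17:00

Viktor free within 09:00–20:30: 09:25–09:50, 10:30–10:45, 12:10–14:10, 14:35–17:45, 19:00–20:20.
Zheng ∩ Grace: 09:00–10:15, 11:45–12:15, 14:00–17:00, 18:05–19:10.
Zheng ∩ Grace ∩ Viktor: 09:25–09:50, 12:10–12:15, 14:00–14:10, 14:35–17:00, 19:00–19:10.
Zheng ∩ Grace ∩ Viktor ∩ Wei: 09:45–09:50, 15:00–17:00, 19:00–19:10.
Windows ≥ 15 min: 15:00–17:00.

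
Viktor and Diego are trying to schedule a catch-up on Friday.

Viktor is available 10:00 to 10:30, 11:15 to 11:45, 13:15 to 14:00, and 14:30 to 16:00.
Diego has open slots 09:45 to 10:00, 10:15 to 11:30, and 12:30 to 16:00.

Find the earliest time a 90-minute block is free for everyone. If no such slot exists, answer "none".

14:30

Viktor ∩ Diego: 10:15–10:30, 11:15–11:30, 13:15–14:00, 14:30–16:00.
Windows ≥ 90 min: 14:30–16:00.
Earliest such window starts at 14:30.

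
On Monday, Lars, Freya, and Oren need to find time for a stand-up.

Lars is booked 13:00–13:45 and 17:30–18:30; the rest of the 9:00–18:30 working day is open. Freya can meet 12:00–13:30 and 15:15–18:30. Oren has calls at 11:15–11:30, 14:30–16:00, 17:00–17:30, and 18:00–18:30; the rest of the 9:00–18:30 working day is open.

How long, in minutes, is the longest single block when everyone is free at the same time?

60 minutes

Lars free within 09:00–18:30: 09:00–13:00, 13:45–17:30.
Oren free within 09:00–18:30: 09:00–11:15, 11:30–14:30, 16:00–17:00, 17:30–18:00.
Lars ∩ Freya: 12:00–13:00, 15:15–17:30.
Lars ∩ Freya ∩ Oren: 12:00–13:00, 16:00–17:00.
Common window lengths: 60, 60 min; longest is 60.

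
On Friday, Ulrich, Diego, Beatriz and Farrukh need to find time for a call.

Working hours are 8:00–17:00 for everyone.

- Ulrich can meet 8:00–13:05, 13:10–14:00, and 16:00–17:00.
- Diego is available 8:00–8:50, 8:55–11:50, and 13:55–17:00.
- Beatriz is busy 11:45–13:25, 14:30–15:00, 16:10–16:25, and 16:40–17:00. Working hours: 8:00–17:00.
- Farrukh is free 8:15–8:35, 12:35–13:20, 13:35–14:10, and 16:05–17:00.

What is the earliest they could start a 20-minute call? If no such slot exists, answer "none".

08:15

Beatriz free within 08:00–17:00: 08:00–11:45, 13:25–14:30, 15:00–16:10, 16:25–16:40.
Ulrich ∩ Diego: 08:00–08:50, 08:55–11:50, 13:55–14:00, 16:00–17:00.
Ulrich ∩ Diego ∩ Beatriz: 08:00–08:50, 08:55–11:45, 13:55–14:00, 16:00–16:10, 16:25–16:40.
Ulrich ∩ Diego ∩ Beatriz ∩ Farrukh: 08:15–08:35, 13:55–14:00, 16:05–16:10, 16:25–16:40.
Windows ≥ 20 min: 08:15–08:35.
Earliest such window starts at 08:15.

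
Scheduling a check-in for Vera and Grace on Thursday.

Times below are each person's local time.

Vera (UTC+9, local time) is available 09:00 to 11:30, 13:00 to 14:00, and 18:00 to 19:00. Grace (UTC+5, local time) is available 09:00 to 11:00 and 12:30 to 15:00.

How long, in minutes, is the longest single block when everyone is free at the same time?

Vera → UTC: 00:00–02:30, 04:00–05:00, 09:00–10:00.
Grace → UTC: 04:00–06:00, 07:30–10:00.
Vera ∩ Grace: 04:00–05:00, 09:00–10:00.
Common window lengths: 60, 60 min; longest is 60.

60 minutes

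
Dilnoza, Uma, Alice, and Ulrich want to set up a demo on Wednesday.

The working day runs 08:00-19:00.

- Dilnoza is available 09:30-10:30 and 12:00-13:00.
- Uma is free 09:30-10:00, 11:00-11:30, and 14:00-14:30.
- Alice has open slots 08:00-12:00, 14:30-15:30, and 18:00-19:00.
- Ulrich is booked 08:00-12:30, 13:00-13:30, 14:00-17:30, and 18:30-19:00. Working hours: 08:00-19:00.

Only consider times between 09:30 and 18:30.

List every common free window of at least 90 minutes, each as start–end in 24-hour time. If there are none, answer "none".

none

Ulrich free within 08:00–19:00: 12:30–13:00, 13:30–14:00, 17:30–18:30.
Dilnoza ∩ Uma: 09:30–10:00.
Dilnoza ∩ Uma ∩ Alice: 09:30–10:00.
Dilnoza ∩ Uma ∩ Alice ∩ Ulrich: (none).
Restricted to 09:30–18:30: (none).
Windows ≥ 90 min: (none).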